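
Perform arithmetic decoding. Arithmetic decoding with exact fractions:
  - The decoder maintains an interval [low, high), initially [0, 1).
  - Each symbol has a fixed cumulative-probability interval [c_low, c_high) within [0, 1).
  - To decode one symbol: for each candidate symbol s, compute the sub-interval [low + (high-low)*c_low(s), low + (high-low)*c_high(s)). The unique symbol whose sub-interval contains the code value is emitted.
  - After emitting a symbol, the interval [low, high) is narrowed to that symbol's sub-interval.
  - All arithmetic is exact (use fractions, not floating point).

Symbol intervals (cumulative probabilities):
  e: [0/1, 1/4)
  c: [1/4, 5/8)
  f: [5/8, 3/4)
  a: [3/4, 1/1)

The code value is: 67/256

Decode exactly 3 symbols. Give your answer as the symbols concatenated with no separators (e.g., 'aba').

Answer: cee

Derivation:
Step 1: interval [0/1, 1/1), width = 1/1 - 0/1 = 1/1
  'e': [0/1 + 1/1*0/1, 0/1 + 1/1*1/4) = [0/1, 1/4)
  'c': [0/1 + 1/1*1/4, 0/1 + 1/1*5/8) = [1/4, 5/8) <- contains code 67/256
  'f': [0/1 + 1/1*5/8, 0/1 + 1/1*3/4) = [5/8, 3/4)
  'a': [0/1 + 1/1*3/4, 0/1 + 1/1*1/1) = [3/4, 1/1)
  emit 'c', narrow to [1/4, 5/8)
Step 2: interval [1/4, 5/8), width = 5/8 - 1/4 = 3/8
  'e': [1/4 + 3/8*0/1, 1/4 + 3/8*1/4) = [1/4, 11/32) <- contains code 67/256
  'c': [1/4 + 3/8*1/4, 1/4 + 3/8*5/8) = [11/32, 31/64)
  'f': [1/4 + 3/8*5/8, 1/4 + 3/8*3/4) = [31/64, 17/32)
  'a': [1/4 + 3/8*3/4, 1/4 + 3/8*1/1) = [17/32, 5/8)
  emit 'e', narrow to [1/4, 11/32)
Step 3: interval [1/4, 11/32), width = 11/32 - 1/4 = 3/32
  'e': [1/4 + 3/32*0/1, 1/4 + 3/32*1/4) = [1/4, 35/128) <- contains code 67/256
  'c': [1/4 + 3/32*1/4, 1/4 + 3/32*5/8) = [35/128, 79/256)
  'f': [1/4 + 3/32*5/8, 1/4 + 3/32*3/4) = [79/256, 41/128)
  'a': [1/4 + 3/32*3/4, 1/4 + 3/32*1/1) = [41/128, 11/32)
  emit 'e', narrow to [1/4, 35/128)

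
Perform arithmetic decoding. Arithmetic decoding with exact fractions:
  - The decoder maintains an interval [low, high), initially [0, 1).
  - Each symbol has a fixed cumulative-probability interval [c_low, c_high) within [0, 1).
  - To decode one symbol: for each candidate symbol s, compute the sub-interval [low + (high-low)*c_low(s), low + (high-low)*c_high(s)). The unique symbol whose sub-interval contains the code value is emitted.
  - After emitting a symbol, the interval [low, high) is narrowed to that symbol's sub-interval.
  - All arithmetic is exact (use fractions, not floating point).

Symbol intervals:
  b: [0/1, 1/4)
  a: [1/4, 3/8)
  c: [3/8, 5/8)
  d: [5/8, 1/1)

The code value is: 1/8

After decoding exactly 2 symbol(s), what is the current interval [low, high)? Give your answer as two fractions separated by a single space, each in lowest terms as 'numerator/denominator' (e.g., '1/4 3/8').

Answer: 3/32 5/32

Derivation:
Step 1: interval [0/1, 1/1), width = 1/1 - 0/1 = 1/1
  'b': [0/1 + 1/1*0/1, 0/1 + 1/1*1/4) = [0/1, 1/4) <- contains code 1/8
  'a': [0/1 + 1/1*1/4, 0/1 + 1/1*3/8) = [1/4, 3/8)
  'c': [0/1 + 1/1*3/8, 0/1 + 1/1*5/8) = [3/8, 5/8)
  'd': [0/1 + 1/1*5/8, 0/1 + 1/1*1/1) = [5/8, 1/1)
  emit 'b', narrow to [0/1, 1/4)
Step 2: interval [0/1, 1/4), width = 1/4 - 0/1 = 1/4
  'b': [0/1 + 1/4*0/1, 0/1 + 1/4*1/4) = [0/1, 1/16)
  'a': [0/1 + 1/4*1/4, 0/1 + 1/4*3/8) = [1/16, 3/32)
  'c': [0/1 + 1/4*3/8, 0/1 + 1/4*5/8) = [3/32, 5/32) <- contains code 1/8
  'd': [0/1 + 1/4*5/8, 0/1 + 1/4*1/1) = [5/32, 1/4)
  emit 'c', narrow to [3/32, 5/32)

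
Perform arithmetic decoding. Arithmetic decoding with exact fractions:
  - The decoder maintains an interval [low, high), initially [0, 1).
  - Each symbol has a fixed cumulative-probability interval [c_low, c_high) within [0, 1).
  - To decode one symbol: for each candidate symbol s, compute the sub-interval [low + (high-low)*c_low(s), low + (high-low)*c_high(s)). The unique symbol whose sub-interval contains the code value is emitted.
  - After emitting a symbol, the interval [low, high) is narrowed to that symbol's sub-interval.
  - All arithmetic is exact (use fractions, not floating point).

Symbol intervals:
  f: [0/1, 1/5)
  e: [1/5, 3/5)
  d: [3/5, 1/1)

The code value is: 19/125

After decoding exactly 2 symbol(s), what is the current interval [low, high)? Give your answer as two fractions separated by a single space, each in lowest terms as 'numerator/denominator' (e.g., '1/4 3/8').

Answer: 3/25 1/5

Derivation:
Step 1: interval [0/1, 1/1), width = 1/1 - 0/1 = 1/1
  'f': [0/1 + 1/1*0/1, 0/1 + 1/1*1/5) = [0/1, 1/5) <- contains code 19/125
  'e': [0/1 + 1/1*1/5, 0/1 + 1/1*3/5) = [1/5, 3/5)
  'd': [0/1 + 1/1*3/5, 0/1 + 1/1*1/1) = [3/5, 1/1)
  emit 'f', narrow to [0/1, 1/5)
Step 2: interval [0/1, 1/5), width = 1/5 - 0/1 = 1/5
  'f': [0/1 + 1/5*0/1, 0/1 + 1/5*1/5) = [0/1, 1/25)
  'e': [0/1 + 1/5*1/5, 0/1 + 1/5*3/5) = [1/25, 3/25)
  'd': [0/1 + 1/5*3/5, 0/1 + 1/5*1/1) = [3/25, 1/5) <- contains code 19/125
  emit 'd', narrow to [3/25, 1/5)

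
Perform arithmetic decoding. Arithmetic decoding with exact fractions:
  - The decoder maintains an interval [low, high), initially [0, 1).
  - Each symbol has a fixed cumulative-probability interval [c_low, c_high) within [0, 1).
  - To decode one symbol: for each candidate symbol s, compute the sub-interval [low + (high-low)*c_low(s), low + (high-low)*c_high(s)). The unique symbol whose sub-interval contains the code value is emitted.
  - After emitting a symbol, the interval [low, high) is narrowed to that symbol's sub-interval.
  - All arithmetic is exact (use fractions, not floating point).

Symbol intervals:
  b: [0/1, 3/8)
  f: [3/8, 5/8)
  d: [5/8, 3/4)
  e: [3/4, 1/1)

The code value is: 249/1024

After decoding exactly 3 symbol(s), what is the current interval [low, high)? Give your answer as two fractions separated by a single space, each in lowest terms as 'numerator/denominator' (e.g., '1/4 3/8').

Answer: 15/64 129/512

Derivation:
Step 1: interval [0/1, 1/1), width = 1/1 - 0/1 = 1/1
  'b': [0/1 + 1/1*0/1, 0/1 + 1/1*3/8) = [0/1, 3/8) <- contains code 249/1024
  'f': [0/1 + 1/1*3/8, 0/1 + 1/1*5/8) = [3/8, 5/8)
  'd': [0/1 + 1/1*5/8, 0/1 + 1/1*3/4) = [5/8, 3/4)
  'e': [0/1 + 1/1*3/4, 0/1 + 1/1*1/1) = [3/4, 1/1)
  emit 'b', narrow to [0/1, 3/8)
Step 2: interval [0/1, 3/8), width = 3/8 - 0/1 = 3/8
  'b': [0/1 + 3/8*0/1, 0/1 + 3/8*3/8) = [0/1, 9/64)
  'f': [0/1 + 3/8*3/8, 0/1 + 3/8*5/8) = [9/64, 15/64)
  'd': [0/1 + 3/8*5/8, 0/1 + 3/8*3/4) = [15/64, 9/32) <- contains code 249/1024
  'e': [0/1 + 3/8*3/4, 0/1 + 3/8*1/1) = [9/32, 3/8)
  emit 'd', narrow to [15/64, 9/32)
Step 3: interval [15/64, 9/32), width = 9/32 - 15/64 = 3/64
  'b': [15/64 + 3/64*0/1, 15/64 + 3/64*3/8) = [15/64, 129/512) <- contains code 249/1024
  'f': [15/64 + 3/64*3/8, 15/64 + 3/64*5/8) = [129/512, 135/512)
  'd': [15/64 + 3/64*5/8, 15/64 + 3/64*3/4) = [135/512, 69/256)
  'e': [15/64 + 3/64*3/4, 15/64 + 3/64*1/1) = [69/256, 9/32)
  emit 'b', narrow to [15/64, 129/512)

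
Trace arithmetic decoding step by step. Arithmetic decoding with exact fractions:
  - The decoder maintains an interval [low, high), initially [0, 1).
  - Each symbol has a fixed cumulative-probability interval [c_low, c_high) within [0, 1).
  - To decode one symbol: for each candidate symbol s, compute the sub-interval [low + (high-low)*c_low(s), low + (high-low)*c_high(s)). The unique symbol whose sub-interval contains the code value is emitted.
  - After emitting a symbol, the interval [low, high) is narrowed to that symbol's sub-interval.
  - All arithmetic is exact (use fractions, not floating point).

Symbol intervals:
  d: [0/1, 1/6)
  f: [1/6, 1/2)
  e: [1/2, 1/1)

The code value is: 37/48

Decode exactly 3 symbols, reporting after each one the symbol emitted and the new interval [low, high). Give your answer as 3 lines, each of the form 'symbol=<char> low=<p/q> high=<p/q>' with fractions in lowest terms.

Step 1: interval [0/1, 1/1), width = 1/1 - 0/1 = 1/1
  'd': [0/1 + 1/1*0/1, 0/1 + 1/1*1/6) = [0/1, 1/6)
  'f': [0/1 + 1/1*1/6, 0/1 + 1/1*1/2) = [1/6, 1/2)
  'e': [0/1 + 1/1*1/2, 0/1 + 1/1*1/1) = [1/2, 1/1) <- contains code 37/48
  emit 'e', narrow to [1/2, 1/1)
Step 2: interval [1/2, 1/1), width = 1/1 - 1/2 = 1/2
  'd': [1/2 + 1/2*0/1, 1/2 + 1/2*1/6) = [1/2, 7/12)
  'f': [1/2 + 1/2*1/6, 1/2 + 1/2*1/2) = [7/12, 3/4)
  'e': [1/2 + 1/2*1/2, 1/2 + 1/2*1/1) = [3/4, 1/1) <- contains code 37/48
  emit 'e', narrow to [3/4, 1/1)
Step 3: interval [3/4, 1/1), width = 1/1 - 3/4 = 1/4
  'd': [3/4 + 1/4*0/1, 3/4 + 1/4*1/6) = [3/4, 19/24) <- contains code 37/48
  'f': [3/4 + 1/4*1/6, 3/4 + 1/4*1/2) = [19/24, 7/8)
  'e': [3/4 + 1/4*1/2, 3/4 + 1/4*1/1) = [7/8, 1/1)
  emit 'd', narrow to [3/4, 19/24)

Answer: symbol=e low=1/2 high=1/1
symbol=e low=3/4 high=1/1
symbol=d low=3/4 high=19/24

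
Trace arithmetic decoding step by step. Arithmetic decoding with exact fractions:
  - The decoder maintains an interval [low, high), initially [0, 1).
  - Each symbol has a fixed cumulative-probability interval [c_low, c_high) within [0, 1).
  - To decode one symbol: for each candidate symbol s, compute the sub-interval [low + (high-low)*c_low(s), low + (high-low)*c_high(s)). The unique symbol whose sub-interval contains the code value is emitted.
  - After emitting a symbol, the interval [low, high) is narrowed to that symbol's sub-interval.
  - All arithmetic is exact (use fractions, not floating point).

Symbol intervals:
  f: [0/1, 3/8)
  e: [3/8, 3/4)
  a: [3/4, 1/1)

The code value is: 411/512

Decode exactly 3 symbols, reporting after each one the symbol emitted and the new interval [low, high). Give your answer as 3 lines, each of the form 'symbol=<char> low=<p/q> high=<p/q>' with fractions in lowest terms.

Answer: symbol=a low=3/4 high=1/1
symbol=f low=3/4 high=27/32
symbol=e low=201/256 high=105/128

Derivation:
Step 1: interval [0/1, 1/1), width = 1/1 - 0/1 = 1/1
  'f': [0/1 + 1/1*0/1, 0/1 + 1/1*3/8) = [0/1, 3/8)
  'e': [0/1 + 1/1*3/8, 0/1 + 1/1*3/4) = [3/8, 3/4)
  'a': [0/1 + 1/1*3/4, 0/1 + 1/1*1/1) = [3/4, 1/1) <- contains code 411/512
  emit 'a', narrow to [3/4, 1/1)
Step 2: interval [3/4, 1/1), width = 1/1 - 3/4 = 1/4
  'f': [3/4 + 1/4*0/1, 3/4 + 1/4*3/8) = [3/4, 27/32) <- contains code 411/512
  'e': [3/4 + 1/4*3/8, 3/4 + 1/4*3/4) = [27/32, 15/16)
  'a': [3/4 + 1/4*3/4, 3/4 + 1/4*1/1) = [15/16, 1/1)
  emit 'f', narrow to [3/4, 27/32)
Step 3: interval [3/4, 27/32), width = 27/32 - 3/4 = 3/32
  'f': [3/4 + 3/32*0/1, 3/4 + 3/32*3/8) = [3/4, 201/256)
  'e': [3/4 + 3/32*3/8, 3/4 + 3/32*3/4) = [201/256, 105/128) <- contains code 411/512
  'a': [3/4 + 3/32*3/4, 3/4 + 3/32*1/1) = [105/128, 27/32)
  emit 'e', narrow to [201/256, 105/128)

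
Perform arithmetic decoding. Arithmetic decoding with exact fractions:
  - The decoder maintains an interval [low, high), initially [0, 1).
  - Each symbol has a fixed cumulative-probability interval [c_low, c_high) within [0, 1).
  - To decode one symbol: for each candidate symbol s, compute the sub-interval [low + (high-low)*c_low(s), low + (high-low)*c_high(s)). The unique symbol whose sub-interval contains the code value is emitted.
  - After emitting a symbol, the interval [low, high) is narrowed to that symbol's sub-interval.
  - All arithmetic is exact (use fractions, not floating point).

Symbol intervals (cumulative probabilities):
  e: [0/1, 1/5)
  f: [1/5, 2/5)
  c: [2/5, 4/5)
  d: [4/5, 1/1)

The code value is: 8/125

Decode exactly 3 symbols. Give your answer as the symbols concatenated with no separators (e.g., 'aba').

Answer: efc

Derivation:
Step 1: interval [0/1, 1/1), width = 1/1 - 0/1 = 1/1
  'e': [0/1 + 1/1*0/1, 0/1 + 1/1*1/5) = [0/1, 1/5) <- contains code 8/125
  'f': [0/1 + 1/1*1/5, 0/1 + 1/1*2/5) = [1/5, 2/5)
  'c': [0/1 + 1/1*2/5, 0/1 + 1/1*4/5) = [2/5, 4/5)
  'd': [0/1 + 1/1*4/5, 0/1 + 1/1*1/1) = [4/5, 1/1)
  emit 'e', narrow to [0/1, 1/5)
Step 2: interval [0/1, 1/5), width = 1/5 - 0/1 = 1/5
  'e': [0/1 + 1/5*0/1, 0/1 + 1/5*1/5) = [0/1, 1/25)
  'f': [0/1 + 1/5*1/5, 0/1 + 1/5*2/5) = [1/25, 2/25) <- contains code 8/125
  'c': [0/1 + 1/5*2/5, 0/1 + 1/5*4/5) = [2/25, 4/25)
  'd': [0/1 + 1/5*4/5, 0/1 + 1/5*1/1) = [4/25, 1/5)
  emit 'f', narrow to [1/25, 2/25)
Step 3: interval [1/25, 2/25), width = 2/25 - 1/25 = 1/25
  'e': [1/25 + 1/25*0/1, 1/25 + 1/25*1/5) = [1/25, 6/125)
  'f': [1/25 + 1/25*1/5, 1/25 + 1/25*2/5) = [6/125, 7/125)
  'c': [1/25 + 1/25*2/5, 1/25 + 1/25*4/5) = [7/125, 9/125) <- contains code 8/125
  'd': [1/25 + 1/25*4/5, 1/25 + 1/25*1/1) = [9/125, 2/25)
  emit 'c', narrow to [7/125, 9/125)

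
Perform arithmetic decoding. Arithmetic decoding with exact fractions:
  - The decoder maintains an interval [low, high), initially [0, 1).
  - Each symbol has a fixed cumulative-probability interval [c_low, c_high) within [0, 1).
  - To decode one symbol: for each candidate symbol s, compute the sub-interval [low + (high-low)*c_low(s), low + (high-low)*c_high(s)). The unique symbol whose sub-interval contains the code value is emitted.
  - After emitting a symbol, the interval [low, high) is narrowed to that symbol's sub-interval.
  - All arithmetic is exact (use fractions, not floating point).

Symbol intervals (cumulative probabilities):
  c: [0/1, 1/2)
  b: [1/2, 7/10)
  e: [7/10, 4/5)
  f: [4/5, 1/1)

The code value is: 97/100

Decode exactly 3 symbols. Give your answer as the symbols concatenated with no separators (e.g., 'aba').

Answer: ffc

Derivation:
Step 1: interval [0/1, 1/1), width = 1/1 - 0/1 = 1/1
  'c': [0/1 + 1/1*0/1, 0/1 + 1/1*1/2) = [0/1, 1/2)
  'b': [0/1 + 1/1*1/2, 0/1 + 1/1*7/10) = [1/2, 7/10)
  'e': [0/1 + 1/1*7/10, 0/1 + 1/1*4/5) = [7/10, 4/5)
  'f': [0/1 + 1/1*4/5, 0/1 + 1/1*1/1) = [4/5, 1/1) <- contains code 97/100
  emit 'f', narrow to [4/5, 1/1)
Step 2: interval [4/5, 1/1), width = 1/1 - 4/5 = 1/5
  'c': [4/5 + 1/5*0/1, 4/5 + 1/5*1/2) = [4/5, 9/10)
  'b': [4/5 + 1/5*1/2, 4/5 + 1/5*7/10) = [9/10, 47/50)
  'e': [4/5 + 1/5*7/10, 4/5 + 1/5*4/5) = [47/50, 24/25)
  'f': [4/5 + 1/5*4/5, 4/5 + 1/5*1/1) = [24/25, 1/1) <- contains code 97/100
  emit 'f', narrow to [24/25, 1/1)
Step 3: interval [24/25, 1/1), width = 1/1 - 24/25 = 1/25
  'c': [24/25 + 1/25*0/1, 24/25 + 1/25*1/2) = [24/25, 49/50) <- contains code 97/100
  'b': [24/25 + 1/25*1/2, 24/25 + 1/25*7/10) = [49/50, 247/250)
  'e': [24/25 + 1/25*7/10, 24/25 + 1/25*4/5) = [247/250, 124/125)
  'f': [24/25 + 1/25*4/5, 24/25 + 1/25*1/1) = [124/125, 1/1)
  emit 'c', narrow to [24/25, 49/50)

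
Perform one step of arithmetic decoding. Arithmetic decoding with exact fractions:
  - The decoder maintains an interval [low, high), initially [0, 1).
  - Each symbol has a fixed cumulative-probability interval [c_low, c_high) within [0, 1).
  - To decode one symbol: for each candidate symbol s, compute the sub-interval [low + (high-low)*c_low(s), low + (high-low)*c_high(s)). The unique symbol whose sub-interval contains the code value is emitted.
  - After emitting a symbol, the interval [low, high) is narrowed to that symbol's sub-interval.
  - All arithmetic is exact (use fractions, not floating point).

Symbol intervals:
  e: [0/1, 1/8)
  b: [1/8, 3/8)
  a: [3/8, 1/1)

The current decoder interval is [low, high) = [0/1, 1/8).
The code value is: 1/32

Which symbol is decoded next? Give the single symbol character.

Interval width = high − low = 1/8 − 0/1 = 1/8
Scaled code = (code − low) / width = (1/32 − 0/1) / 1/8 = 1/4
  e: [0/1, 1/8) 
  b: [1/8, 3/8) ← scaled code falls here ✓
  a: [3/8, 1/1) 

Answer: b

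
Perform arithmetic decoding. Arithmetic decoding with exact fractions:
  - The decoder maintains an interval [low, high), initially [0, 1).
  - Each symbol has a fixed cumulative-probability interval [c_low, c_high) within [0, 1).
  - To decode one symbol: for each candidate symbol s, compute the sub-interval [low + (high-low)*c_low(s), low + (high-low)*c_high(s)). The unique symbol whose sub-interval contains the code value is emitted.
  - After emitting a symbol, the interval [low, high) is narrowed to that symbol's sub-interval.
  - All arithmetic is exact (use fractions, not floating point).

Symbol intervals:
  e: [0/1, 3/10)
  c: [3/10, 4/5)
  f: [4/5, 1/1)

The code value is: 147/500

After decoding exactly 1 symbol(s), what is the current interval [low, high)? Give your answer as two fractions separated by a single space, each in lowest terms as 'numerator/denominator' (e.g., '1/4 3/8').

Step 1: interval [0/1, 1/1), width = 1/1 - 0/1 = 1/1
  'e': [0/1 + 1/1*0/1, 0/1 + 1/1*3/10) = [0/1, 3/10) <- contains code 147/500
  'c': [0/1 + 1/1*3/10, 0/1 + 1/1*4/5) = [3/10, 4/5)
  'f': [0/1 + 1/1*4/5, 0/1 + 1/1*1/1) = [4/5, 1/1)
  emit 'e', narrow to [0/1, 3/10)

Answer: 0/1 3/10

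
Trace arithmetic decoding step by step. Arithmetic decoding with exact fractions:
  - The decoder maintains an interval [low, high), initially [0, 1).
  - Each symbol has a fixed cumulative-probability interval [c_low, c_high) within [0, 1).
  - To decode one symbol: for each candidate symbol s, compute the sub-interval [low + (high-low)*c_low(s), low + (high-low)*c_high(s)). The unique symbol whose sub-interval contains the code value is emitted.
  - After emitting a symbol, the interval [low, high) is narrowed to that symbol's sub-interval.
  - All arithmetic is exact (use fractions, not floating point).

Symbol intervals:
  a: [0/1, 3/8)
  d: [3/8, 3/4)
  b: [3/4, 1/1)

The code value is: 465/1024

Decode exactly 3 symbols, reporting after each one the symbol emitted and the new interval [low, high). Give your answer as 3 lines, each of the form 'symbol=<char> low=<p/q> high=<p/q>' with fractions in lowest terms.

Step 1: interval [0/1, 1/1), width = 1/1 - 0/1 = 1/1
  'a': [0/1 + 1/1*0/1, 0/1 + 1/1*3/8) = [0/1, 3/8)
  'd': [0/1 + 1/1*3/8, 0/1 + 1/1*3/4) = [3/8, 3/4) <- contains code 465/1024
  'b': [0/1 + 1/1*3/4, 0/1 + 1/1*1/1) = [3/4, 1/1)
  emit 'd', narrow to [3/8, 3/4)
Step 2: interval [3/8, 3/4), width = 3/4 - 3/8 = 3/8
  'a': [3/8 + 3/8*0/1, 3/8 + 3/8*3/8) = [3/8, 33/64) <- contains code 465/1024
  'd': [3/8 + 3/8*3/8, 3/8 + 3/8*3/4) = [33/64, 21/32)
  'b': [3/8 + 3/8*3/4, 3/8 + 3/8*1/1) = [21/32, 3/4)
  emit 'a', narrow to [3/8, 33/64)
Step 3: interval [3/8, 33/64), width = 33/64 - 3/8 = 9/64
  'a': [3/8 + 9/64*0/1, 3/8 + 9/64*3/8) = [3/8, 219/512)
  'd': [3/8 + 9/64*3/8, 3/8 + 9/64*3/4) = [219/512, 123/256) <- contains code 465/1024
  'b': [3/8 + 9/64*3/4, 3/8 + 9/64*1/1) = [123/256, 33/64)
  emit 'd', narrow to [219/512, 123/256)

Answer: symbol=d low=3/8 high=3/4
symbol=a low=3/8 high=33/64
symbol=d low=219/512 high=123/256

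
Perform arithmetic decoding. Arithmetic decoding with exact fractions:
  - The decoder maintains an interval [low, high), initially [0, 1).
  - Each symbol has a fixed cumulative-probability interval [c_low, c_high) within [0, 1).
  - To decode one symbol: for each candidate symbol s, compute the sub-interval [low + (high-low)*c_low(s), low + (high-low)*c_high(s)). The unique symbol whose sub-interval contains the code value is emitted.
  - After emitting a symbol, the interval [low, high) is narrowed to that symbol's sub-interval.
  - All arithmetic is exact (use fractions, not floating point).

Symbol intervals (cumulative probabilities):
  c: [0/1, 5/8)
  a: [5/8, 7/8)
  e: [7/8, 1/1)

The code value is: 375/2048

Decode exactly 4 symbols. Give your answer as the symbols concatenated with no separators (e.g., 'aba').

Step 1: interval [0/1, 1/1), width = 1/1 - 0/1 = 1/1
  'c': [0/1 + 1/1*0/1, 0/1 + 1/1*5/8) = [0/1, 5/8) <- contains code 375/2048
  'a': [0/1 + 1/1*5/8, 0/1 + 1/1*7/8) = [5/8, 7/8)
  'e': [0/1 + 1/1*7/8, 0/1 + 1/1*1/1) = [7/8, 1/1)
  emit 'c', narrow to [0/1, 5/8)
Step 2: interval [0/1, 5/8), width = 5/8 - 0/1 = 5/8
  'c': [0/1 + 5/8*0/1, 0/1 + 5/8*5/8) = [0/1, 25/64) <- contains code 375/2048
  'a': [0/1 + 5/8*5/8, 0/1 + 5/8*7/8) = [25/64, 35/64)
  'e': [0/1 + 5/8*7/8, 0/1 + 5/8*1/1) = [35/64, 5/8)
  emit 'c', narrow to [0/1, 25/64)
Step 3: interval [0/1, 25/64), width = 25/64 - 0/1 = 25/64
  'c': [0/1 + 25/64*0/1, 0/1 + 25/64*5/8) = [0/1, 125/512) <- contains code 375/2048
  'a': [0/1 + 25/64*5/8, 0/1 + 25/64*7/8) = [125/512, 175/512)
  'e': [0/1 + 25/64*7/8, 0/1 + 25/64*1/1) = [175/512, 25/64)
  emit 'c', narrow to [0/1, 125/512)
Step 4: interval [0/1, 125/512), width = 125/512 - 0/1 = 125/512
  'c': [0/1 + 125/512*0/1, 0/1 + 125/512*5/8) = [0/1, 625/4096)
  'a': [0/1 + 125/512*5/8, 0/1 + 125/512*7/8) = [625/4096, 875/4096) <- contains code 375/2048
  'e': [0/1 + 125/512*7/8, 0/1 + 125/512*1/1) = [875/4096, 125/512)
  emit 'a', narrow to [625/4096, 875/4096)

Answer: ccca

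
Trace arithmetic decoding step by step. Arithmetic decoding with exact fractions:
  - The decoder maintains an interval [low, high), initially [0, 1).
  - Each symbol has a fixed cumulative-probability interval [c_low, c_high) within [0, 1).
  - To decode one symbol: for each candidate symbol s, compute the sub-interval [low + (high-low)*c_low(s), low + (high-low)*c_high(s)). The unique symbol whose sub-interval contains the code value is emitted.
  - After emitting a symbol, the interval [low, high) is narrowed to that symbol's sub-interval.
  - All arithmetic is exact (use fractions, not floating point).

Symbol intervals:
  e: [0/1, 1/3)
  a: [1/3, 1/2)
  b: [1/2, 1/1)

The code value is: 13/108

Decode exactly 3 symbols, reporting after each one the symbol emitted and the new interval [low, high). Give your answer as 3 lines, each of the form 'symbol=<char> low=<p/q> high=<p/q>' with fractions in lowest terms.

Step 1: interval [0/1, 1/1), width = 1/1 - 0/1 = 1/1
  'e': [0/1 + 1/1*0/1, 0/1 + 1/1*1/3) = [0/1, 1/3) <- contains code 13/108
  'a': [0/1 + 1/1*1/3, 0/1 + 1/1*1/2) = [1/3, 1/2)
  'b': [0/1 + 1/1*1/2, 0/1 + 1/1*1/1) = [1/2, 1/1)
  emit 'e', narrow to [0/1, 1/3)
Step 2: interval [0/1, 1/3), width = 1/3 - 0/1 = 1/3
  'e': [0/1 + 1/3*0/1, 0/1 + 1/3*1/3) = [0/1, 1/9)
  'a': [0/1 + 1/3*1/3, 0/1 + 1/3*1/2) = [1/9, 1/6) <- contains code 13/108
  'b': [0/1 + 1/3*1/2, 0/1 + 1/3*1/1) = [1/6, 1/3)
  emit 'a', narrow to [1/9, 1/6)
Step 3: interval [1/9, 1/6), width = 1/6 - 1/9 = 1/18
  'e': [1/9 + 1/18*0/1, 1/9 + 1/18*1/3) = [1/9, 7/54) <- contains code 13/108
  'a': [1/9 + 1/18*1/3, 1/9 + 1/18*1/2) = [7/54, 5/36)
  'b': [1/9 + 1/18*1/2, 1/9 + 1/18*1/1) = [5/36, 1/6)
  emit 'e', narrow to [1/9, 7/54)

Answer: symbol=e low=0/1 high=1/3
symbol=a low=1/9 high=1/6
symbol=e low=1/9 high=7/54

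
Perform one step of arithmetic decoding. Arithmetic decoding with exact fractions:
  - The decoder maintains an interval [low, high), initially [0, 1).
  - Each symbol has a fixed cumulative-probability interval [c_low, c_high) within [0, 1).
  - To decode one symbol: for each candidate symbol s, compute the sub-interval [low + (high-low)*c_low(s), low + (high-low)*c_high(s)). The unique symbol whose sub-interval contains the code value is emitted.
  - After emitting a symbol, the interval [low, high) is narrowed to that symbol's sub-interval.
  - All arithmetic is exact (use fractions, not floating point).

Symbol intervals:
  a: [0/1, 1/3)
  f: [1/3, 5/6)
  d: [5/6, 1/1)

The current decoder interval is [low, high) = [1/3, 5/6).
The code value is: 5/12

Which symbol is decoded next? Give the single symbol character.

Answer: a

Derivation:
Interval width = high − low = 5/6 − 1/3 = 1/2
Scaled code = (code − low) / width = (5/12 − 1/3) / 1/2 = 1/6
  a: [0/1, 1/3) ← scaled code falls here ✓
  f: [1/3, 5/6) 
  d: [5/6, 1/1) 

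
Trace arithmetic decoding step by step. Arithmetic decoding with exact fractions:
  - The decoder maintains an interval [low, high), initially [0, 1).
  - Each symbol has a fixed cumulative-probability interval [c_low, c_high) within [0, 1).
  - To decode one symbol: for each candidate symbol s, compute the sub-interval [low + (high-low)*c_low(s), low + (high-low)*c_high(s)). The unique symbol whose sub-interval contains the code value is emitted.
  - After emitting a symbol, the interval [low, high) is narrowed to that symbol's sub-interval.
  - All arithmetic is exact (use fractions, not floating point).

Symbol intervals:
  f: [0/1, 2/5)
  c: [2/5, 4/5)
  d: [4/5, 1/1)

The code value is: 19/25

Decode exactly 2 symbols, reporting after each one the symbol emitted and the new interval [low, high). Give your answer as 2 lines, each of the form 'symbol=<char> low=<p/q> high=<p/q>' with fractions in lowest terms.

Answer: symbol=c low=2/5 high=4/5
symbol=d low=18/25 high=4/5

Derivation:
Step 1: interval [0/1, 1/1), width = 1/1 - 0/1 = 1/1
  'f': [0/1 + 1/1*0/1, 0/1 + 1/1*2/5) = [0/1, 2/5)
  'c': [0/1 + 1/1*2/5, 0/1 + 1/1*4/5) = [2/5, 4/5) <- contains code 19/25
  'd': [0/1 + 1/1*4/5, 0/1 + 1/1*1/1) = [4/5, 1/1)
  emit 'c', narrow to [2/5, 4/5)
Step 2: interval [2/5, 4/5), width = 4/5 - 2/5 = 2/5
  'f': [2/5 + 2/5*0/1, 2/5 + 2/5*2/5) = [2/5, 14/25)
  'c': [2/5 + 2/5*2/5, 2/5 + 2/5*4/5) = [14/25, 18/25)
  'd': [2/5 + 2/5*4/5, 2/5 + 2/5*1/1) = [18/25, 4/5) <- contains code 19/25
  emit 'd', narrow to [18/25, 4/5)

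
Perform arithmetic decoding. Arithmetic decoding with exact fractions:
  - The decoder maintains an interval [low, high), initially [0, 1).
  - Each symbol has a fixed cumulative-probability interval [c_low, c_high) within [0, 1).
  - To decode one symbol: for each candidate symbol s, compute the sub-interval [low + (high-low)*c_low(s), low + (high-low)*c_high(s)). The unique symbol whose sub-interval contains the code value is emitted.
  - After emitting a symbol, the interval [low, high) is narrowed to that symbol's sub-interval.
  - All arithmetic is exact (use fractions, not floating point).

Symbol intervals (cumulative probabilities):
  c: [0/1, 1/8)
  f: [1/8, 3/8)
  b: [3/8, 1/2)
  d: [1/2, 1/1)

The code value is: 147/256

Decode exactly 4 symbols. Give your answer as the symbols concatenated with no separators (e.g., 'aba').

Answer: dfcd

Derivation:
Step 1: interval [0/1, 1/1), width = 1/1 - 0/1 = 1/1
  'c': [0/1 + 1/1*0/1, 0/1 + 1/1*1/8) = [0/1, 1/8)
  'f': [0/1 + 1/1*1/8, 0/1 + 1/1*3/8) = [1/8, 3/8)
  'b': [0/1 + 1/1*3/8, 0/1 + 1/1*1/2) = [3/8, 1/2)
  'd': [0/1 + 1/1*1/2, 0/1 + 1/1*1/1) = [1/2, 1/1) <- contains code 147/256
  emit 'd', narrow to [1/2, 1/1)
Step 2: interval [1/2, 1/1), width = 1/1 - 1/2 = 1/2
  'c': [1/2 + 1/2*0/1, 1/2 + 1/2*1/8) = [1/2, 9/16)
  'f': [1/2 + 1/2*1/8, 1/2 + 1/2*3/8) = [9/16, 11/16) <- contains code 147/256
  'b': [1/2 + 1/2*3/8, 1/2 + 1/2*1/2) = [11/16, 3/4)
  'd': [1/2 + 1/2*1/2, 1/2 + 1/2*1/1) = [3/4, 1/1)
  emit 'f', narrow to [9/16, 11/16)
Step 3: interval [9/16, 11/16), width = 11/16 - 9/16 = 1/8
  'c': [9/16 + 1/8*0/1, 9/16 + 1/8*1/8) = [9/16, 37/64) <- contains code 147/256
  'f': [9/16 + 1/8*1/8, 9/16 + 1/8*3/8) = [37/64, 39/64)
  'b': [9/16 + 1/8*3/8, 9/16 + 1/8*1/2) = [39/64, 5/8)
  'd': [9/16 + 1/8*1/2, 9/16 + 1/8*1/1) = [5/8, 11/16)
  emit 'c', narrow to [9/16, 37/64)
Step 4: interval [9/16, 37/64), width = 37/64 - 9/16 = 1/64
  'c': [9/16 + 1/64*0/1, 9/16 + 1/64*1/8) = [9/16, 289/512)
  'f': [9/16 + 1/64*1/8, 9/16 + 1/64*3/8) = [289/512, 291/512)
  'b': [9/16 + 1/64*3/8, 9/16 + 1/64*1/2) = [291/512, 73/128)
  'd': [9/16 + 1/64*1/2, 9/16 + 1/64*1/1) = [73/128, 37/64) <- contains code 147/256
  emit 'd', narrow to [73/128, 37/64)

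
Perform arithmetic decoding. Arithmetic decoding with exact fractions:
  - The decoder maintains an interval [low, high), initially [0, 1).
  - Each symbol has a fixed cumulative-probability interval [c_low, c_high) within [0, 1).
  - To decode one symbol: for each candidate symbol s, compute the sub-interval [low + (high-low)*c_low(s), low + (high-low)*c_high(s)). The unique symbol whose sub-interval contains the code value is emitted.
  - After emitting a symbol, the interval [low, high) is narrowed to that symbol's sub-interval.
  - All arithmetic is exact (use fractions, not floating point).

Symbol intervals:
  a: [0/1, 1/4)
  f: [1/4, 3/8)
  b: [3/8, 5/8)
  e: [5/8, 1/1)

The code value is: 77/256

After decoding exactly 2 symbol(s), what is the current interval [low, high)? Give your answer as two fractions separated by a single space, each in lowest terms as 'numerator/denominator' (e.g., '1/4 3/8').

Step 1: interval [0/1, 1/1), width = 1/1 - 0/1 = 1/1
  'a': [0/1 + 1/1*0/1, 0/1 + 1/1*1/4) = [0/1, 1/4)
  'f': [0/1 + 1/1*1/4, 0/1 + 1/1*3/8) = [1/4, 3/8) <- contains code 77/256
  'b': [0/1 + 1/1*3/8, 0/1 + 1/1*5/8) = [3/8, 5/8)
  'e': [0/1 + 1/1*5/8, 0/1 + 1/1*1/1) = [5/8, 1/1)
  emit 'f', narrow to [1/4, 3/8)
Step 2: interval [1/4, 3/8), width = 3/8 - 1/4 = 1/8
  'a': [1/4 + 1/8*0/1, 1/4 + 1/8*1/4) = [1/4, 9/32)
  'f': [1/4 + 1/8*1/4, 1/4 + 1/8*3/8) = [9/32, 19/64)
  'b': [1/4 + 1/8*3/8, 1/4 + 1/8*5/8) = [19/64, 21/64) <- contains code 77/256
  'e': [1/4 + 1/8*5/8, 1/4 + 1/8*1/1) = [21/64, 3/8)
  emit 'b', narrow to [19/64, 21/64)

Answer: 19/64 21/64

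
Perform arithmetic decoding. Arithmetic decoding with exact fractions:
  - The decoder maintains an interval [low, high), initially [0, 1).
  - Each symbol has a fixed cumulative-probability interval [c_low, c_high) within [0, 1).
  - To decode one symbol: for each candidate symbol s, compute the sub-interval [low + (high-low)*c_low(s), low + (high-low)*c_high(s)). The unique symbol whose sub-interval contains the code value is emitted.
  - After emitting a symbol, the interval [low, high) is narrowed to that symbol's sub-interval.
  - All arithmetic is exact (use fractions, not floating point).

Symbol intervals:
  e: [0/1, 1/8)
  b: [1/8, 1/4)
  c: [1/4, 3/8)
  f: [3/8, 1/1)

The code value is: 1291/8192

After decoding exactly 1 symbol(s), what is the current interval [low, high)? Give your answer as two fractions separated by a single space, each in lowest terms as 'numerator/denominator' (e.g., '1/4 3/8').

Answer: 1/8 1/4

Derivation:
Step 1: interval [0/1, 1/1), width = 1/1 - 0/1 = 1/1
  'e': [0/1 + 1/1*0/1, 0/1 + 1/1*1/8) = [0/1, 1/8)
  'b': [0/1 + 1/1*1/8, 0/1 + 1/1*1/4) = [1/8, 1/4) <- contains code 1291/8192
  'c': [0/1 + 1/1*1/4, 0/1 + 1/1*3/8) = [1/4, 3/8)
  'f': [0/1 + 1/1*3/8, 0/1 + 1/1*1/1) = [3/8, 1/1)
  emit 'b', narrow to [1/8, 1/4)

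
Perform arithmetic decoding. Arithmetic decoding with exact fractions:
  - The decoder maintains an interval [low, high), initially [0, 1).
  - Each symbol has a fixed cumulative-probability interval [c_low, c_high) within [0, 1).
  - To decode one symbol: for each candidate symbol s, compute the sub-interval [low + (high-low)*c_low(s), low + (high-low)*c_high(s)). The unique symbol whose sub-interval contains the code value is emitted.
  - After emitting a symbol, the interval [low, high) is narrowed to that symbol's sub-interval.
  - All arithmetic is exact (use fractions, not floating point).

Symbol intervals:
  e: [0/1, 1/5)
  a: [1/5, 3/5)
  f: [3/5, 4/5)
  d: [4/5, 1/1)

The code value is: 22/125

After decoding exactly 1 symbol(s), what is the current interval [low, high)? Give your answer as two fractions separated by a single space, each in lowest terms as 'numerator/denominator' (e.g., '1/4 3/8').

Step 1: interval [0/1, 1/1), width = 1/1 - 0/1 = 1/1
  'e': [0/1 + 1/1*0/1, 0/1 + 1/1*1/5) = [0/1, 1/5) <- contains code 22/125
  'a': [0/1 + 1/1*1/5, 0/1 + 1/1*3/5) = [1/5, 3/5)
  'f': [0/1 + 1/1*3/5, 0/1 + 1/1*4/5) = [3/5, 4/5)
  'd': [0/1 + 1/1*4/5, 0/1 + 1/1*1/1) = [4/5, 1/1)
  emit 'e', narrow to [0/1, 1/5)

Answer: 0/1 1/5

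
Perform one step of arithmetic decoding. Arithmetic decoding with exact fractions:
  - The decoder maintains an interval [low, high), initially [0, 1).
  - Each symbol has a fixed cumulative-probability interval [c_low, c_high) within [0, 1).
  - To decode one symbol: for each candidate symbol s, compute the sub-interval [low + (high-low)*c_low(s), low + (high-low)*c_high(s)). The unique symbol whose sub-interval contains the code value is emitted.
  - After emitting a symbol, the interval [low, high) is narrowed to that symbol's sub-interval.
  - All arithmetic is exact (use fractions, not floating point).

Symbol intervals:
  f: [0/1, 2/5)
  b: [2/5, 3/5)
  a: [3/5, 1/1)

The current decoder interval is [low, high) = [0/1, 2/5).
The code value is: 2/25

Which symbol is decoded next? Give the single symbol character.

Answer: f

Derivation:
Interval width = high − low = 2/5 − 0/1 = 2/5
Scaled code = (code − low) / width = (2/25 − 0/1) / 2/5 = 1/5
  f: [0/1, 2/5) ← scaled code falls here ✓
  b: [2/5, 3/5) 
  a: [3/5, 1/1) 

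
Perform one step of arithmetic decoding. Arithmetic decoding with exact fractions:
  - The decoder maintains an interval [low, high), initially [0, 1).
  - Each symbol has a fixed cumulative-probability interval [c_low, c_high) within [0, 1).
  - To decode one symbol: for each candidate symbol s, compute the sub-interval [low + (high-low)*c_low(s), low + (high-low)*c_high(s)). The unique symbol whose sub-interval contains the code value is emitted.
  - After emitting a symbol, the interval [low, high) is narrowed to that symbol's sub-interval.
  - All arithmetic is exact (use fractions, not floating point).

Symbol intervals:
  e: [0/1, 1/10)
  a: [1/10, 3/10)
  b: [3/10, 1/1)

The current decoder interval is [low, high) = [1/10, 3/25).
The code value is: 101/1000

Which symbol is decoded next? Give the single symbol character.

Interval width = high − low = 3/25 − 1/10 = 1/50
Scaled code = (code − low) / width = (101/1000 − 1/10) / 1/50 = 1/20
  e: [0/1, 1/10) ← scaled code falls here ✓
  a: [1/10, 3/10) 
  b: [3/10, 1/1) 

Answer: e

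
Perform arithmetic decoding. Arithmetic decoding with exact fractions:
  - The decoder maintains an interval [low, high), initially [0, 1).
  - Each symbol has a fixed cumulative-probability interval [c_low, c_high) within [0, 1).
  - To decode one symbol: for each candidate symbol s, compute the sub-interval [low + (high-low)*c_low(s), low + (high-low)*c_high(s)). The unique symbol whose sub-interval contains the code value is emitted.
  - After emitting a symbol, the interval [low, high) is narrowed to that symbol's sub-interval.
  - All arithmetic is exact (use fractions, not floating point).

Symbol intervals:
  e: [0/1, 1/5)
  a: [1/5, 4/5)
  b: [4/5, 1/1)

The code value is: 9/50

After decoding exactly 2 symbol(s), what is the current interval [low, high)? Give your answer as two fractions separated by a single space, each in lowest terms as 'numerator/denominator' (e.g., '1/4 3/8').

Answer: 4/25 1/5

Derivation:
Step 1: interval [0/1, 1/1), width = 1/1 - 0/1 = 1/1
  'e': [0/1 + 1/1*0/1, 0/1 + 1/1*1/5) = [0/1, 1/5) <- contains code 9/50
  'a': [0/1 + 1/1*1/5, 0/1 + 1/1*4/5) = [1/5, 4/5)
  'b': [0/1 + 1/1*4/5, 0/1 + 1/1*1/1) = [4/5, 1/1)
  emit 'e', narrow to [0/1, 1/5)
Step 2: interval [0/1, 1/5), width = 1/5 - 0/1 = 1/5
  'e': [0/1 + 1/5*0/1, 0/1 + 1/5*1/5) = [0/1, 1/25)
  'a': [0/1 + 1/5*1/5, 0/1 + 1/5*4/5) = [1/25, 4/25)
  'b': [0/1 + 1/5*4/5, 0/1 + 1/5*1/1) = [4/25, 1/5) <- contains code 9/50
  emit 'b', narrow to [4/25, 1/5)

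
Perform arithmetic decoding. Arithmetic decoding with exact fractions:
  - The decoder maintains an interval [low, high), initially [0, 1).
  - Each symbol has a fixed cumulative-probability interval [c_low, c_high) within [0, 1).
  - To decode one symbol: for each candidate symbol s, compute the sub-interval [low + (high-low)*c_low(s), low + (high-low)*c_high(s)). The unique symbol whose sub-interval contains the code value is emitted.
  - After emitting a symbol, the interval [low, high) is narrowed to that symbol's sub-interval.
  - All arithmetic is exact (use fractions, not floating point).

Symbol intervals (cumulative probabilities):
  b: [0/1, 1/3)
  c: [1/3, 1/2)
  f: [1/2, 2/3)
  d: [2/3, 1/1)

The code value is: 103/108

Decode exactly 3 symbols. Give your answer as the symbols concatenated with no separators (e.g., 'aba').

Answer: ddf

Derivation:
Step 1: interval [0/1, 1/1), width = 1/1 - 0/1 = 1/1
  'b': [0/1 + 1/1*0/1, 0/1 + 1/1*1/3) = [0/1, 1/3)
  'c': [0/1 + 1/1*1/3, 0/1 + 1/1*1/2) = [1/3, 1/2)
  'f': [0/1 + 1/1*1/2, 0/1 + 1/1*2/3) = [1/2, 2/3)
  'd': [0/1 + 1/1*2/3, 0/1 + 1/1*1/1) = [2/3, 1/1) <- contains code 103/108
  emit 'd', narrow to [2/3, 1/1)
Step 2: interval [2/3, 1/1), width = 1/1 - 2/3 = 1/3
  'b': [2/3 + 1/3*0/1, 2/3 + 1/3*1/3) = [2/3, 7/9)
  'c': [2/3 + 1/3*1/3, 2/3 + 1/3*1/2) = [7/9, 5/6)
  'f': [2/3 + 1/3*1/2, 2/3 + 1/3*2/3) = [5/6, 8/9)
  'd': [2/3 + 1/3*2/3, 2/3 + 1/3*1/1) = [8/9, 1/1) <- contains code 103/108
  emit 'd', narrow to [8/9, 1/1)
Step 3: interval [8/9, 1/1), width = 1/1 - 8/9 = 1/9
  'b': [8/9 + 1/9*0/1, 8/9 + 1/9*1/3) = [8/9, 25/27)
  'c': [8/9 + 1/9*1/3, 8/9 + 1/9*1/2) = [25/27, 17/18)
  'f': [8/9 + 1/9*1/2, 8/9 + 1/9*2/3) = [17/18, 26/27) <- contains code 103/108
  'd': [8/9 + 1/9*2/3, 8/9 + 1/9*1/1) = [26/27, 1/1)
  emit 'f', narrow to [17/18, 26/27)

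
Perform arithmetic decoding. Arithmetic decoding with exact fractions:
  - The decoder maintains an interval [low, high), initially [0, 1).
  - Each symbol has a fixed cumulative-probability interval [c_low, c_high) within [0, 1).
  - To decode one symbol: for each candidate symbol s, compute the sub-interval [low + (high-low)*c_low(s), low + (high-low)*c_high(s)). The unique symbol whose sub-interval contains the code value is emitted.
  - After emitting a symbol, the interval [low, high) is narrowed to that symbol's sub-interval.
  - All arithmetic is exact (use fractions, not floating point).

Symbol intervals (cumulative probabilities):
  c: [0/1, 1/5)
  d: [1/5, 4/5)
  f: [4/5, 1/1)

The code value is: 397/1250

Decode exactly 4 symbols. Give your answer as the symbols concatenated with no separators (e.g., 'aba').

Answer: dcff

Derivation:
Step 1: interval [0/1, 1/1), width = 1/1 - 0/1 = 1/1
  'c': [0/1 + 1/1*0/1, 0/1 + 1/1*1/5) = [0/1, 1/5)
  'd': [0/1 + 1/1*1/5, 0/1 + 1/1*4/5) = [1/5, 4/5) <- contains code 397/1250
  'f': [0/1 + 1/1*4/5, 0/1 + 1/1*1/1) = [4/5, 1/1)
  emit 'd', narrow to [1/5, 4/5)
Step 2: interval [1/5, 4/5), width = 4/5 - 1/5 = 3/5
  'c': [1/5 + 3/5*0/1, 1/5 + 3/5*1/5) = [1/5, 8/25) <- contains code 397/1250
  'd': [1/5 + 3/5*1/5, 1/5 + 3/5*4/5) = [8/25, 17/25)
  'f': [1/5 + 3/5*4/5, 1/5 + 3/5*1/1) = [17/25, 4/5)
  emit 'c', narrow to [1/5, 8/25)
Step 3: interval [1/5, 8/25), width = 8/25 - 1/5 = 3/25
  'c': [1/5 + 3/25*0/1, 1/5 + 3/25*1/5) = [1/5, 28/125)
  'd': [1/5 + 3/25*1/5, 1/5 + 3/25*4/5) = [28/125, 37/125)
  'f': [1/5 + 3/25*4/5, 1/5 + 3/25*1/1) = [37/125, 8/25) <- contains code 397/1250
  emit 'f', narrow to [37/125, 8/25)
Step 4: interval [37/125, 8/25), width = 8/25 - 37/125 = 3/125
  'c': [37/125 + 3/125*0/1, 37/125 + 3/125*1/5) = [37/125, 188/625)
  'd': [37/125 + 3/125*1/5, 37/125 + 3/125*4/5) = [188/625, 197/625)
  'f': [37/125 + 3/125*4/5, 37/125 + 3/125*1/1) = [197/625, 8/25) <- contains code 397/1250
  emit 'f', narrow to [197/625, 8/25)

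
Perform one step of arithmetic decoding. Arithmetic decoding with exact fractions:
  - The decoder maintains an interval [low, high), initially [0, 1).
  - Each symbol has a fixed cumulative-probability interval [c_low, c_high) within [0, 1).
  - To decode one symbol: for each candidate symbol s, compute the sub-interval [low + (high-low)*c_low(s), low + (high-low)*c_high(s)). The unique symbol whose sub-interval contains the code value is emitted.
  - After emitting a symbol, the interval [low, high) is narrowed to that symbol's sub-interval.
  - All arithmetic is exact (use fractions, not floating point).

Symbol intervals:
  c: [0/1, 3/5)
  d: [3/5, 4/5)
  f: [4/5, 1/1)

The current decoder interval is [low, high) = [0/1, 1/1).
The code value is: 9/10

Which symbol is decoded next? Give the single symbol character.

Interval width = high − low = 1/1 − 0/1 = 1/1
Scaled code = (code − low) / width = (9/10 − 0/1) / 1/1 = 9/10
  c: [0/1, 3/5) 
  d: [3/5, 4/5) 
  f: [4/5, 1/1) ← scaled code falls here ✓

Answer: f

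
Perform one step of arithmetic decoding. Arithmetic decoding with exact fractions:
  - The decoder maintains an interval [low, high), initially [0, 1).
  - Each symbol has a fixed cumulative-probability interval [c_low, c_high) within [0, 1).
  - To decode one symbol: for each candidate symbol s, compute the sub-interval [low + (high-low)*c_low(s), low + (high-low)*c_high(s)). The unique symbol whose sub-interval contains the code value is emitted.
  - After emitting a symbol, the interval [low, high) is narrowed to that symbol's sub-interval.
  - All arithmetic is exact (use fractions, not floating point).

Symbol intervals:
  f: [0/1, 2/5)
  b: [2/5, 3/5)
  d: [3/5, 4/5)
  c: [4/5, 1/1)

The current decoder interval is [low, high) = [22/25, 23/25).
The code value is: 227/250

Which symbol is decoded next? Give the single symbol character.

Answer: d

Derivation:
Interval width = high − low = 23/25 − 22/25 = 1/25
Scaled code = (code − low) / width = (227/250 − 22/25) / 1/25 = 7/10
  f: [0/1, 2/5) 
  b: [2/5, 3/5) 
  d: [3/5, 4/5) ← scaled code falls here ✓
  c: [4/5, 1/1) 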